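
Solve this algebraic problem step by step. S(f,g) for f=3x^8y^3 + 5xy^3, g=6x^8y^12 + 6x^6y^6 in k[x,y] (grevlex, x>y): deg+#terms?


LT(f)=3x^8y^3, LT(g)=6x^8y^12
lcm(LM)=x^8y^12
S(f,g) (scaled by 18 to clear denominators) = 6y^9*f - 3*g = 30xy^12 - 18x^6y^6
2 terms, deg 13.
13+2=15


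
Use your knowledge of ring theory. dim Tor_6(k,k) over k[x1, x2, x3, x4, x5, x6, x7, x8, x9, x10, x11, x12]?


Koszul: C(n,i)=C(12,6)=924


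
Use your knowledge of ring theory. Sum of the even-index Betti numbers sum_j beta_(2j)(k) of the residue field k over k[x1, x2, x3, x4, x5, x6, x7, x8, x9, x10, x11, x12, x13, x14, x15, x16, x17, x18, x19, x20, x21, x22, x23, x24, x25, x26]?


Koszul resolution: beta_i(k)=C(n,i), n=26
sum_even C(26,i) = 2^(n-1) = 2^25 = 33554432


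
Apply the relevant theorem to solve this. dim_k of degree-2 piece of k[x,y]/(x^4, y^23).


k[x,y], I = (x^4, y^23), d = 2
Need i < 4 and d-i < 23.
Range: 0 <= i <= 2.
H(2) = 3


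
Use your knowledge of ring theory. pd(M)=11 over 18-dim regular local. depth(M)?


pd+depth=depth(R)=18
depth=18-11=7


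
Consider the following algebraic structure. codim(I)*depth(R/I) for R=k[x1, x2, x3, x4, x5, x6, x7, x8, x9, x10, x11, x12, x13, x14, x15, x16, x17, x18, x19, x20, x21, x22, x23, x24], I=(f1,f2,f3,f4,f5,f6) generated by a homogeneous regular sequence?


codim=6, depth=dim(R/I)=24-6=18
Product=6*18=108


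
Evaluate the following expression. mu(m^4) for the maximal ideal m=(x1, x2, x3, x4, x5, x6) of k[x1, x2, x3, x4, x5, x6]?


Graded Nakayama: mu(m^d) = dim_k (m^d/m^(d+1)) = #degree-4 monomials in 6 vars
C(n+d-1,d)=C(9,4)=126


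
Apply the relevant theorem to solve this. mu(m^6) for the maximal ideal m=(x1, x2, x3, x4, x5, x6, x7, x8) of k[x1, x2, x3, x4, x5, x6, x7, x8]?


Graded Nakayama: mu(m^d) = dim_k (m^d/m^(d+1)) = #degree-6 monomials in 8 vars
C(n+d-1,d)=C(13,6)=1716


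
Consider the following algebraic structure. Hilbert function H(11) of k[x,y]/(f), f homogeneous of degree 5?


H(t)=d for t>=d-1.
d=5, t=11
H(11)=5


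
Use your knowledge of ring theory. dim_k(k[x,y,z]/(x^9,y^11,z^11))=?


Basis: x^iy^jz^k, i<9,j<11,k<11
9*11*11=1089


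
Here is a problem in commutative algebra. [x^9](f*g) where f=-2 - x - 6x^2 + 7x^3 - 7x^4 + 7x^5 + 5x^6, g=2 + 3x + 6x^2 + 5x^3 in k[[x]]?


[x^9] = sum a_i*b_j, i+j=9
  5*5=25
Sum=25


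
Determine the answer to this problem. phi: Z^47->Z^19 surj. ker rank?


rank(ker) = 47-19 = 28


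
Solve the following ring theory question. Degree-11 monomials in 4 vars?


C(d+n-1,n-1)=C(14,3)=364


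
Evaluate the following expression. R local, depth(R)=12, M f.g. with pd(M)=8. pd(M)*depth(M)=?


pd+depth=12
depth=12-8=4
pd*depth=8*4=32


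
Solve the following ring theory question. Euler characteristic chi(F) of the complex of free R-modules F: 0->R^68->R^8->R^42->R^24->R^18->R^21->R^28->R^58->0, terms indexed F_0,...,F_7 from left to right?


chi = sum (-1)^i * rank:
(-1)^0*68=68
(-1)^1*8=-8
(-1)^2*42=42
(-1)^3*24=-24
(-1)^4*18=18
(-1)^5*21=-21
(-1)^6*28=28
(-1)^7*58=-58
chi=45


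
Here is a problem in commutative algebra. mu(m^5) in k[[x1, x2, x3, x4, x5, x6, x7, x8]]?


C(n+d-1,d)=C(12,5)=792


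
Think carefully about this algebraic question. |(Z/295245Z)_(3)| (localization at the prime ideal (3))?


3-primary part: 295245=3^10*5
Size=3^10=59049


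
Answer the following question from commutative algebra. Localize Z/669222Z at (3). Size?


3-primary part: 669222=3^9*34
Size=3^9=19683


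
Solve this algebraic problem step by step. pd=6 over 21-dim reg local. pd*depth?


pd+depth=21
depth=21-6=15
pd*depth=6*15=90


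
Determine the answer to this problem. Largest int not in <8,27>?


gcd(8,27)=1 => F=ab-a-b=8*27-8-27=216-35=181


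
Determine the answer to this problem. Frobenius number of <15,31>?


gcd(15,31)=1 => F=ab-a-b=15*31-15-31=465-46=419


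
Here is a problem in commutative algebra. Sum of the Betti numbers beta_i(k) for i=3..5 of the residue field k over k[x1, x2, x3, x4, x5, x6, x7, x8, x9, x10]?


Koszul resolution: beta_i(k)=C(n,i), n=10
C(10,3)=120, C(10,4)=210, C(10,5)=252
Sum=582


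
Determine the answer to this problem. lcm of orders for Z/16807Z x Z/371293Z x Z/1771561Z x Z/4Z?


Exponent = lcm of the cyclic orders; pairwise coprime => product.
7^5*13^5*11^6*2^2=16807*371293*1771561*4=44220440440220044


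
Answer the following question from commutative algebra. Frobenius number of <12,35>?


gcd(12,35)=1 => F=ab-a-b=12*35-12-35=420-47=373


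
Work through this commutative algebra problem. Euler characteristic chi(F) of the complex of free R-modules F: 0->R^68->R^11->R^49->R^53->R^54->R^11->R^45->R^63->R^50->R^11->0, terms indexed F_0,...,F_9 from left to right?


chi = sum (-1)^i * rank:
(-1)^0*68=68
(-1)^1*11=-11
(-1)^2*49=49
(-1)^3*53=-53
(-1)^4*54=54
(-1)^5*11=-11
(-1)^6*45=45
(-1)^7*63=-63
(-1)^8*50=50
(-1)^9*11=-11
chi=117


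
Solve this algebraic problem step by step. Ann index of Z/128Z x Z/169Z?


Exponent = lcm of the cyclic orders; pairwise coprime => product.
2^7*13^2=128*169=21632


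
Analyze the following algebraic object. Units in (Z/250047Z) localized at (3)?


Local ring = Z/729Z.
phi(729) = 3^5*(3-1) = 486


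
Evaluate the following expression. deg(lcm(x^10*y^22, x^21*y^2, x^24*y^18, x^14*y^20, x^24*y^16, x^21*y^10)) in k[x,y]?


lcm = componentwise max:
x: max(10,21,24,14,24,21)=24
y: max(22,2,18,20,16,10)=22
Total=24+22=46


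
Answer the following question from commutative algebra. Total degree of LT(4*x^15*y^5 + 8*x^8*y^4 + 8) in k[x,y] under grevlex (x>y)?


LT: 4*x^15*y^5
deg_x=15, deg_y=5
Total=15+5=20


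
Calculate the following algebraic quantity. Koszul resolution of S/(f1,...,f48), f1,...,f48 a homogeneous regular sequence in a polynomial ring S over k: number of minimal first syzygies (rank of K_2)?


Regular sequence => Koszul complex is the minimal free resolution.
Syz_1 minimally generated by Koszul relations f_i*e_j - f_j*e_i (i<j): mu(Syz_1) = beta_2 = C(m,2) = m(m-1)/2
m=48
48*47/2 = 1128


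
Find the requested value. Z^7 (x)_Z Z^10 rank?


rank(M(x)N) = rank(M)*rank(N)
7*10 = 70


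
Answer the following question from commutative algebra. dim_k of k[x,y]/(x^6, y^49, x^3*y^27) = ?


k[x,y]/I, I = (x^6, y^49, x^3*y^27)
Rect: 6x49=294. Corner: (6-3)x(49-27)=66.
dim = 294-66 = 228


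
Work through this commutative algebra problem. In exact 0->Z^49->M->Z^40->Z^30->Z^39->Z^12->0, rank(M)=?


Alt sum=0:
(-1)^0*49 + (-1)^1*? + (-1)^2*40 + (-1)^3*30 + (-1)^4*39 + (-1)^5*12=0
rank(M)=86


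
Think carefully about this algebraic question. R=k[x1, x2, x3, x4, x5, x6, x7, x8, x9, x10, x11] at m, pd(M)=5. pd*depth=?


pd+depth=11
depth=11-5=6
pd*depth=5*6=30


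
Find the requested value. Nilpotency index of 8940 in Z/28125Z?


8940^k mod 28125:
k=1: 8940
k=2: 20475
k=3: 9000
k=4: 22500
k=5: 0
First zero at k = 5


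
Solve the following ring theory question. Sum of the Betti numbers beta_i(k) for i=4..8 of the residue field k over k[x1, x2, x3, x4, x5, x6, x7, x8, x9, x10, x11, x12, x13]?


Koszul resolution: beta_i(k)=C(n,i), n=13
C(13,4)=715, C(13,5)=1287, C(13,6)=1716, C(13,7)=1716, C(13,8)=1287
Sum=6721


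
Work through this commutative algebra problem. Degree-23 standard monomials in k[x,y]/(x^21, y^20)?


k[x,y], I = (x^21, y^20), d = 23
Need i < 21 and d-i < 20.
Range: 4 <= i <= 20.
H(23) = 17


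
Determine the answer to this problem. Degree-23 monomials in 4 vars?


C(d+n-1,n-1)=C(26,3)=2600


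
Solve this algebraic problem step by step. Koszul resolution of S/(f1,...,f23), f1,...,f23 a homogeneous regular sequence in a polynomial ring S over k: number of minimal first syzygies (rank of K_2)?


Regular sequence => Koszul complex is the minimal free resolution.
Syz_1 minimally generated by Koszul relations f_i*e_j - f_j*e_i (i<j): mu(Syz_1) = beta_2 = C(m,2) = m(m-1)/2
m=23
23*22/2 = 253


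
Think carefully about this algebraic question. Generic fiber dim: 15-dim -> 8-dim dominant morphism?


dim(fiber)=dim(X)-dim(Y)=15-8=7


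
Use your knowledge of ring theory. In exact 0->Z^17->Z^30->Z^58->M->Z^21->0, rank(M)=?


Alt sum=0:
(-1)^0*17 + (-1)^1*30 + (-1)^2*58 + (-1)^3*? + (-1)^4*21=0
rank(M)=66


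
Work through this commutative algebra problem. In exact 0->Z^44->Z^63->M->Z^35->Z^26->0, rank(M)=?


Alt sum=0:
(-1)^0*44 + (-1)^1*63 + (-1)^2*? + (-1)^3*35 + (-1)^4*26=0
rank(M)=28


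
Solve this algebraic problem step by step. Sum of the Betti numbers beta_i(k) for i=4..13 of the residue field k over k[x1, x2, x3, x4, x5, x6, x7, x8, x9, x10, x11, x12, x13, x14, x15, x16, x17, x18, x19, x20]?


Koszul resolution: beta_i(k)=C(n,i), n=20
C(20,4)=4845, C(20,5)=15504, C(20,6)=38760, C(20,7)=77520, C(20,8)=125970, C(20,9)=167960, C(20,10)=184756, C(20,11)=167960, C(20,12)=125970, C(20,13)=77520
Sum=986765


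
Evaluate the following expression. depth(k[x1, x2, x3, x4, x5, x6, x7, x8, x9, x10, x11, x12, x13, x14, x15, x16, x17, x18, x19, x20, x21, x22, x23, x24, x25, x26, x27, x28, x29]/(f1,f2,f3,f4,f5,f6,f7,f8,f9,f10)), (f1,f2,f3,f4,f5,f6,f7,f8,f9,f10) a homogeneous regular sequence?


depth(R)=29
depth(R/I)=29-10=19


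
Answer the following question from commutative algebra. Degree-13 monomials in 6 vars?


C(d+n-1,n-1)=C(18,5)=8568


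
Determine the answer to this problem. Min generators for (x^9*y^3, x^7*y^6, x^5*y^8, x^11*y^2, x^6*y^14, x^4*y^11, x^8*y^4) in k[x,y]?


Remove redundant (divisible by others).
x^6*y^14 redundant.
Min: x^11*y^2, x^9*y^3, x^8*y^4, x^7*y^6, x^5*y^8, x^4*y^11
Count=6


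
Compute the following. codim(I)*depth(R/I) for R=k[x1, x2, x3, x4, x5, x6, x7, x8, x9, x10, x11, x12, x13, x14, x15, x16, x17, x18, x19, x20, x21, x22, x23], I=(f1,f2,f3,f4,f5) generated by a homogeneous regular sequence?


codim=5, depth=dim(R/I)=23-5=18
Product=5*18=90


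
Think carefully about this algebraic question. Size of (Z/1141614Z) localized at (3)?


3-primary part: 1141614=3^9*58
Size=3^9=19683


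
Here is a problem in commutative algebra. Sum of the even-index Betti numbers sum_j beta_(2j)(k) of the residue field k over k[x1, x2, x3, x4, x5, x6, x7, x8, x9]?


Koszul resolution: beta_i(k)=C(n,i), n=9
sum_even C(9,i) = 2^(n-1) = 2^8 = 256


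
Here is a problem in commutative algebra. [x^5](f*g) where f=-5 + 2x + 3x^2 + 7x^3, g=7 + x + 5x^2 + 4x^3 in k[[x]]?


[x^5] = sum a_i*b_j, i+j=5
  3*4=12
  7*5=35
Sum=47


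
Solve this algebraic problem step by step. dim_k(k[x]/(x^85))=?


Basis: 1,x,...,x^84
dim=85


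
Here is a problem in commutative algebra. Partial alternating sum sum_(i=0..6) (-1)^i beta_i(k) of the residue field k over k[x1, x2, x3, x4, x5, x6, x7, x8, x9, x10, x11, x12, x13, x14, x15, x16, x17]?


Koszul resolution: beta_i(k)=C(n,i), n=17
sum_(i=0..p) (-1)^i C(n,i) = (-1)^p C(n-1,p)
(-1)^6*C(16,6) = (-1)^6*8008 = 8008


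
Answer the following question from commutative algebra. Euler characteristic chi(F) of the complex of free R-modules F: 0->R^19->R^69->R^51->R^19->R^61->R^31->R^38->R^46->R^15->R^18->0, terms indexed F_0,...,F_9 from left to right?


chi = sum (-1)^i * rank:
(-1)^0*19=19
(-1)^1*69=-69
(-1)^2*51=51
(-1)^3*19=-19
(-1)^4*61=61
(-1)^5*31=-31
(-1)^6*38=38
(-1)^7*46=-46
(-1)^8*15=15
(-1)^9*18=-18
chi=1


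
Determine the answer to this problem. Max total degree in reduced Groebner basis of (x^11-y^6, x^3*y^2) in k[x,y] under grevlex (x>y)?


LT(f1)=x^11, LT(f2)=x^3y^2, lcm=x^11y^2
S(f1,f2) = y^2*f1 - x^8*f2 = -y^8
Reduced GB = {f1, f2, y^8}; degrees 11, 5, 8
Max = 11


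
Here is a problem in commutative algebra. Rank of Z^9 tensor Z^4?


rank(M(x)N) = rank(M)*rank(N)
9*4 = 36


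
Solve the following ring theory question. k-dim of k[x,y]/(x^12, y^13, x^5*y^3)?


k[x,y]/I, I = (x^12, y^13, x^5*y^3)
Rect: 12x13=156. Corner: (12-5)x(13-3)=70.
dim = 156-70 = 86


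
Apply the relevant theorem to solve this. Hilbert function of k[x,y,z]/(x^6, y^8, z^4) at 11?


Need i<6, j<8, k<4 with i+j+k=11.
For each i, j ranges over max(0,11-i-3)..min(7,11-i):
  i=0: j in [8,7] -> 0
  i=1: j in [7,7] -> 1
  i=2: j in [6,7] -> 2
  i=3: j in [5,7] -> 3
  i=4: j in [4,7] -> 4
  i=5: j in [3,6] -> 4
H(11) = 0+1+2+3+4+4 = 14


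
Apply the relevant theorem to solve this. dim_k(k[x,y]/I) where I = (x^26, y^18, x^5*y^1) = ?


k[x,y]/I, I = (x^26, y^18, x^5*y^1)
Rect: 26x18=468. Corner: (26-5)x(18-1)=357.
dim = 468-357 = 111


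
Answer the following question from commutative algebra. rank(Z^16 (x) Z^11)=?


rank(M(x)N) = rank(M)*rank(N)
16*11 = 176


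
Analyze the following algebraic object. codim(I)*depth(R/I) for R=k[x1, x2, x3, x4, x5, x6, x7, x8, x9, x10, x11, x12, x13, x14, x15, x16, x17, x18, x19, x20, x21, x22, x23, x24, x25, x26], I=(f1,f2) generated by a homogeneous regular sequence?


codim=2, depth=dim(R/I)=26-2=24
Product=2*24=48


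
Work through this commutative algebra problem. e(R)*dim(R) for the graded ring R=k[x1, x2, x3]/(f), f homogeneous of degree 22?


e(R)=deg(f)=22, dim(R)=3-1=2
e*dim=22*2=44


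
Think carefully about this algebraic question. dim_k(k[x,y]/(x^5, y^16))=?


Basis: x^i*y^j, i<5, j<16
5*16=80


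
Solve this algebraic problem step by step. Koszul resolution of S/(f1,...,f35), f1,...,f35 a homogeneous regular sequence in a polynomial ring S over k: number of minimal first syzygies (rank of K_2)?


Regular sequence => Koszul complex is the minimal free resolution.
Syz_1 minimally generated by Koszul relations f_i*e_j - f_j*e_i (i<j): mu(Syz_1) = beta_2 = C(m,2) = m(m-1)/2
m=35
35*34/2 = 595


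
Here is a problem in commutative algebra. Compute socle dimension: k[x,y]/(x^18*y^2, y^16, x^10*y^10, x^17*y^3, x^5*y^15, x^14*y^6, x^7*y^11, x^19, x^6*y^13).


Socle = ann(m) = span of standard monomials u with x*u, y*u in I (staircase corners).
Minimal generators: x^19, x^18*y^2, x^17*y^3, x^14*y^6, x^10*y^10, x^7*y^11, x^6*y^13, x^5*y^15, y^16
Corners: x^4y^15, x^5y^14, x^6y^12, x^9y^10, x^13y^9, x^16y^5, x^17y^2, x^18y
Socle dim=8


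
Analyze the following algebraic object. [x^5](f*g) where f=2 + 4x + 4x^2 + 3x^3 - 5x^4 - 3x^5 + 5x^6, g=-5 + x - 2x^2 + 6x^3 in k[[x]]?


[x^5] = sum a_i*b_j, i+j=5
  4*6=24
  3*-2=-6
  -5*1=-5
  -3*-5=15
Sum=28


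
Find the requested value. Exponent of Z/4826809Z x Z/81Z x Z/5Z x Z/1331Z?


Exponent = lcm of the cyclic orders; pairwise coprime => product.
13^6*3^4*5^1*11^3=4826809*81*5*1331=2601915525495


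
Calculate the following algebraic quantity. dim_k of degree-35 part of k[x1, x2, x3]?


C(d+n-1,n-1)=C(37,2)=666


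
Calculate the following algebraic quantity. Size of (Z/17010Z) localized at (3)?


3-primary part: 17010=3^5*70
Size=3^5=243


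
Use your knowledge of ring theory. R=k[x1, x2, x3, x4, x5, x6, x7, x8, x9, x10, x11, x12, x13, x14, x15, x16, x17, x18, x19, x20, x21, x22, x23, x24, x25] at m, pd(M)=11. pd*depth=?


pd+depth=25
depth=25-11=14
pd*depth=11*14=154


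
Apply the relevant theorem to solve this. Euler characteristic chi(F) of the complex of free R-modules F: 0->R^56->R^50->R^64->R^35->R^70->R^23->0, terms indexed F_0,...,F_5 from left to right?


chi = sum (-1)^i * rank:
(-1)^0*56=56
(-1)^1*50=-50
(-1)^2*64=64
(-1)^3*35=-35
(-1)^4*70=70
(-1)^5*23=-23
chi=82


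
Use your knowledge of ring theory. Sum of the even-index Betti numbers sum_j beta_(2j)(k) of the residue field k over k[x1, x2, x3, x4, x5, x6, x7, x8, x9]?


Koszul resolution: beta_i(k)=C(n,i), n=9
sum_even C(9,i) = 2^(n-1) = 2^8 = 256


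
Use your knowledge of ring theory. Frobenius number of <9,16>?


gcd(9,16)=1 => F=ab-a-b=9*16-9-16=144-25=119


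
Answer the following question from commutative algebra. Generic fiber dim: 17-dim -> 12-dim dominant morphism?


dim(fiber)=dim(X)-dim(Y)=17-12=5


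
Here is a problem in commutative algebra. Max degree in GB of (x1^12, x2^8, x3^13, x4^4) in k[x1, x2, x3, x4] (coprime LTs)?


Pure powers, coprime LTs => already GB.
Degrees: 12, 8, 13, 4
Max=13


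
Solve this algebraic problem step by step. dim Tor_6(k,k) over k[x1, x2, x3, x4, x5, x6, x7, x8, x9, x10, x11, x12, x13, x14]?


Koszul: C(n,i)=C(14,6)=3003


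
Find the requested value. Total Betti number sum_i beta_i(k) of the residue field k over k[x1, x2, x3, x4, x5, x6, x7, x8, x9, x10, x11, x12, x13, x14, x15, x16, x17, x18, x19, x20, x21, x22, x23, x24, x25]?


Koszul resolution: beta_i(k)=C(n,i), n=25
sum_i C(25,i) = 2^25 = 33554432


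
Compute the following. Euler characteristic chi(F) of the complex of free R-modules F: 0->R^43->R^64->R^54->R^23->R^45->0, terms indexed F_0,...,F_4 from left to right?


chi = sum (-1)^i * rank:
(-1)^0*43=43
(-1)^1*64=-64
(-1)^2*54=54
(-1)^3*23=-23
(-1)^4*45=45
chi=55


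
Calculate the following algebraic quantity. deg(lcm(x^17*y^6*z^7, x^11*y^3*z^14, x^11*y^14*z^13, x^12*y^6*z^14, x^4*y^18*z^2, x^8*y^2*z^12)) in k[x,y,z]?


lcm = componentwise max:
x: max(17,11,11,12,4,8)=17
y: max(6,3,14,6,18,2)=18
z: max(7,14,13,14,2,12)=14
Total=17+18+14=49


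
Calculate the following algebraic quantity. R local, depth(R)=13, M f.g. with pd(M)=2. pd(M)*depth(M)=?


pd+depth=13
depth=13-2=11
pd*depth=2*11=22


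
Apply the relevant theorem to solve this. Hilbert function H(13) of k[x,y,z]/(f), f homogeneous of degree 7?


C(15,2)-C(8,2)=105-28=77


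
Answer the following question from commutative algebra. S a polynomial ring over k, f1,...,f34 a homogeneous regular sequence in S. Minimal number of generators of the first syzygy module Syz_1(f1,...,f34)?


Regular sequence => Koszul complex is the minimal free resolution.
Syz_1 minimally generated by Koszul relations f_i*e_j - f_j*e_i (i<j): mu(Syz_1) = beta_2 = C(m,2) = m(m-1)/2
m=34
34*33/2 = 561


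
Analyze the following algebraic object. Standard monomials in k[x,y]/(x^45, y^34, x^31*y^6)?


k[x,y]/I, I = (x^45, y^34, x^31*y^6)
Rect: 45x34=1530. Corner: (45-31)x(34-6)=392.
dim = 1530-392 = 1138


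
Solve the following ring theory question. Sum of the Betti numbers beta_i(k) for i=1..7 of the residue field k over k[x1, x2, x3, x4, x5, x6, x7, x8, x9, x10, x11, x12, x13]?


Koszul resolution: beta_i(k)=C(n,i), n=13
C(13,1)=13, C(13,2)=78, C(13,3)=286, C(13,4)=715, C(13,5)=1287, C(13,6)=1716, C(13,7)=1716
Sum=5811


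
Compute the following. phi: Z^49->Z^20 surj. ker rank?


rank(ker) = 49-20 = 29


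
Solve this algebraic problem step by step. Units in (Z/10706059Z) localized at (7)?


Local ring = Z/823543Z.
phi(823543) = 7^6*(7-1) = 705894


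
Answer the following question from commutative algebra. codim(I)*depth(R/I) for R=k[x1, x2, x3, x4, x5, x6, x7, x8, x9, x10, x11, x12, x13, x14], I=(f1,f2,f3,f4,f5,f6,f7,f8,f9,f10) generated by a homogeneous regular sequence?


codim=10, depth=dim(R/I)=14-10=4
Product=10*4=40


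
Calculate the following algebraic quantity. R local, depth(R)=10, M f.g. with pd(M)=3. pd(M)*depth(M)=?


pd+depth=10
depth=10-3=7
pd*depth=3*7=21


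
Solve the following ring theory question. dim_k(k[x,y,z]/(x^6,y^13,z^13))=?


Basis: x^iy^jz^k, i<6,j<13,k<13
6*13*13=1014


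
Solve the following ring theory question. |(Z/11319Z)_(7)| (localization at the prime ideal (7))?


7-primary part: 11319=7^3*33
Size=7^3=343


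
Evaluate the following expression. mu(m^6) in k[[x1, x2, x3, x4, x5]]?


C(n+d-1,d)=C(10,6)=210


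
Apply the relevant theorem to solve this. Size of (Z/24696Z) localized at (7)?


7-primary part: 24696=7^3*72
Size=7^3=343


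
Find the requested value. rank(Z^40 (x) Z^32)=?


rank(M(x)N) = rank(M)*rank(N)
40*32 = 1280


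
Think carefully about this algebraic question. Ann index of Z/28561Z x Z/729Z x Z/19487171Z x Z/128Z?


Exponent = lcm of the cyclic orders; pairwise coprime => product.
13^4*3^6*11^7*2^7=28561*729*19487171*128=51934948260953472


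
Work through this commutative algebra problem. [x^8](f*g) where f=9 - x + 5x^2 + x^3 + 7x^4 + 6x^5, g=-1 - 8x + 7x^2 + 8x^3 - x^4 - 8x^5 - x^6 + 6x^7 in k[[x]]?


[x^8] = sum a_i*b_j, i+j=8
  -1*6=-6
  5*-1=-5
  1*-8=-8
  7*-1=-7
  6*8=48
Sum=22


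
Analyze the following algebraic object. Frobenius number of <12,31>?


gcd(12,31)=1 => F=ab-a-b=12*31-12-31=372-43=329


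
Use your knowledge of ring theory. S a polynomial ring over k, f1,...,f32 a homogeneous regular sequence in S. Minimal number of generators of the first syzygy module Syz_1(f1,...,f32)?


Regular sequence => Koszul complex is the minimal free resolution.
Syz_1 minimally generated by Koszul relations f_i*e_j - f_j*e_i (i<j): mu(Syz_1) = beta_2 = C(m,2) = m(m-1)/2
m=32
32*31/2 = 496


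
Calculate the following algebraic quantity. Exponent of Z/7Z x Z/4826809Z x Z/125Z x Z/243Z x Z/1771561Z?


Exponent = lcm of the cyclic orders; pairwise coprime => product.
7^1*13^6*5^3*3^5*11^6=7*4826809*125*243*1771561=1818153521327768625


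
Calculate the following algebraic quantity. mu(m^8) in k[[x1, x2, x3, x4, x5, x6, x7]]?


C(n+d-1,d)=C(14,8)=3003


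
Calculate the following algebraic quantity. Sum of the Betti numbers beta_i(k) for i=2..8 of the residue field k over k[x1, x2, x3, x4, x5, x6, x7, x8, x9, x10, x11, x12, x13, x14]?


Koszul resolution: beta_i(k)=C(n,i), n=14
C(14,2)=91, C(14,3)=364, C(14,4)=1001, C(14,5)=2002, C(14,6)=3003, C(14,7)=3432, C(14,8)=3003
Sum=12896


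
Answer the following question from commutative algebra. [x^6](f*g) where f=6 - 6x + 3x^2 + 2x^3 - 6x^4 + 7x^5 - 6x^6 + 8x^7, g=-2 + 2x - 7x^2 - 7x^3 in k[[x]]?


[x^6] = sum a_i*b_j, i+j=6
  2*-7=-14
  -6*-7=42
  7*2=14
  -6*-2=12
Sum=54


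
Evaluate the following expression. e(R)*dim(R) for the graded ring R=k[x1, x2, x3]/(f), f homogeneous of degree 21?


e(R)=deg(f)=21, dim(R)=3-1=2
e*dim=21*2=42


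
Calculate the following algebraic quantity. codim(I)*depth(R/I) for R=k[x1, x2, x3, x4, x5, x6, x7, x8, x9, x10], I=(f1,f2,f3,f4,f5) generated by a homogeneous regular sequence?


codim=5, depth=dim(R/I)=10-5=5
Product=5*5=25


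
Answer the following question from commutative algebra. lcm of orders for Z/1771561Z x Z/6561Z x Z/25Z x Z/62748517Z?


Exponent = lcm of the cyclic orders; pairwise coprime => product.
11^6*3^8*5^2*13^7=1771561*6561*25*62748517=18233482456744193925


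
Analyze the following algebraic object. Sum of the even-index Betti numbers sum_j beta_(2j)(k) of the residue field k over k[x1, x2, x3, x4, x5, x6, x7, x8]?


Koszul resolution: beta_i(k)=C(n,i), n=8
sum_even C(8,i) = 2^(n-1) = 2^7 = 128


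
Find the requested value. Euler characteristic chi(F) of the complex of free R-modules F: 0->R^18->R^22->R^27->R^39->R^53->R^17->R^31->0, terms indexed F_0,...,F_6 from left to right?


chi = sum (-1)^i * rank:
(-1)^0*18=18
(-1)^1*22=-22
(-1)^2*27=27
(-1)^3*39=-39
(-1)^4*53=53
(-1)^5*17=-17
(-1)^6*31=31
chi=51


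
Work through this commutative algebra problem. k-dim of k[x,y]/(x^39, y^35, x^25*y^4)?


k[x,y]/I, I = (x^39, y^35, x^25*y^4)
Rect: 39x35=1365. Corner: (39-25)x(35-4)=434.
dim = 1365-434 = 931


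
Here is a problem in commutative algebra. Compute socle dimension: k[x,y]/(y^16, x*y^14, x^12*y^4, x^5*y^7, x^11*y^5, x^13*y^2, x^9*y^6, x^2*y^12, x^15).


Socle = ann(m) = span of standard monomials u with x*u, y*u in I (staircase corners).
Minimal generators: x^15, x^13*y^2, x^12*y^4, x^11*y^5, x^9*y^6, x^5*y^7, x^2*y^12, x*y^14, y^16
Corners: y^15, xy^13, x^4y^11, x^8y^6, x^10y^5, x^11y^4, x^12y^3, x^14y
Socle dim=8


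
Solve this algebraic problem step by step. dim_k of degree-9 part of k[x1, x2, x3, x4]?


C(d+n-1,n-1)=C(12,3)=220


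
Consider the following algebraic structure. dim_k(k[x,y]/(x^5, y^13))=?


Basis: x^i*y^j, i<5, j<13
5*13=65


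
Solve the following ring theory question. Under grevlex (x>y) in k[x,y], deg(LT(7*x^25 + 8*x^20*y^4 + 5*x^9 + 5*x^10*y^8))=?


LT: 7*x^25
deg_x=25, deg_y=0
Total=25+0=25


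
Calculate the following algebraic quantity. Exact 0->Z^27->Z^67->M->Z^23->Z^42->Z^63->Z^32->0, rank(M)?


Alt sum=0:
(-1)^0*27 + (-1)^1*67 + (-1)^2*? + (-1)^3*23 + (-1)^4*42 + (-1)^5*63 + (-1)^6*32=0
rank(M)=52


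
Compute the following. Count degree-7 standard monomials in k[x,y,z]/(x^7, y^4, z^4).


Need i<7, j<4, k<4 with i+j+k=7.
For each i, j ranges over max(0,7-i-3)..min(3,7-i):
  i=0: j in [4,3] -> 0
  i=1: j in [3,3] -> 1
  i=2: j in [2,3] -> 2
  i=3: j in [1,3] -> 3
  i=4: j in [0,3] -> 4
  i=5: j in [0,2] -> 3
  i=6: j in [0,1] -> 2
H(7) = 0+1+2+3+4+3+2 = 15


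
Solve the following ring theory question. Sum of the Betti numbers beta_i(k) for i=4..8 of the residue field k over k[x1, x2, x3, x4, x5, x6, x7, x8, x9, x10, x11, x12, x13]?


Koszul resolution: beta_i(k)=C(n,i), n=13
C(13,4)=715, C(13,5)=1287, C(13,6)=1716, C(13,7)=1716, C(13,8)=1287
Sum=6721


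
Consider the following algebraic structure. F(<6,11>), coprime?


gcd(6,11)=1 => F=ab-a-b=6*11-6-11=66-17=49


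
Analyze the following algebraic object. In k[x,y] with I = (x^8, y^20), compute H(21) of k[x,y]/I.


k[x,y], I = (x^8, y^20), d = 21
Need i < 8 and d-i < 20.
Range: 2 <= i <= 7.
H(21) = 6


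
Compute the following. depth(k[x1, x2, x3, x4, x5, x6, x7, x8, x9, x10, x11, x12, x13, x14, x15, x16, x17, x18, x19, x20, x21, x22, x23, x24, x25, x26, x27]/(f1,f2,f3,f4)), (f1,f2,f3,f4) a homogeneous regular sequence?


depth(R)=27
depth(R/I)=27-4=23


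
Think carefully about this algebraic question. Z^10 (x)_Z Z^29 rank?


rank(M(x)N) = rank(M)*rank(N)
10*29 = 290


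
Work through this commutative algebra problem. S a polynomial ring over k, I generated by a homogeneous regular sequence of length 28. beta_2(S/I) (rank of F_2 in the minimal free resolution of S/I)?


Regular sequence => Koszul complex is the minimal free resolution.
Syz_1 minimally generated by Koszul relations f_i*e_j - f_j*e_i (i<j): mu(Syz_1) = beta_2 = C(m,2) = m(m-1)/2
m=28
28*27/2 = 378


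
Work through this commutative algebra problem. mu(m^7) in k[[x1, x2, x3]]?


C(n+d-1,d)=C(9,7)=36


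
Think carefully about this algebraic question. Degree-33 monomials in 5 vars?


C(d+n-1,n-1)=C(37,4)=66045


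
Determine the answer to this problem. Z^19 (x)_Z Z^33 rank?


rank(M(x)N) = rank(M)*rank(N)
19*33 = 627


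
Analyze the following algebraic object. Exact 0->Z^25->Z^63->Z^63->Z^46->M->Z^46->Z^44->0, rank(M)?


Alt sum=0:
(-1)^0*25 + (-1)^1*63 + (-1)^2*63 + (-1)^3*46 + (-1)^4*? + (-1)^5*46 + (-1)^6*44=0
rank(M)=23


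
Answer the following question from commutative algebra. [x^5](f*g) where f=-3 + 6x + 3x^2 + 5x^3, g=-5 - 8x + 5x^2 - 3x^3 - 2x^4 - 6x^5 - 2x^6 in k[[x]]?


[x^5] = sum a_i*b_j, i+j=5
  -3*-6=18
  6*-2=-12
  3*-3=-9
  5*5=25
Sum=22


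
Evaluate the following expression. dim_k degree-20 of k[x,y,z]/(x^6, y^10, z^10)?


Need i<6, j<10, k<10 with i+j+k=20.
For each i, j ranges over max(0,20-i-9)..min(9,20-i):
  i=0: j in [11,9] -> 0
  i=1: j in [10,9] -> 0
  i=2: j in [9,9] -> 1
  i=3: j in [8,9] -> 2
  i=4: j in [7,9] -> 3
  i=5: j in [6,9] -> 4
H(20) = 0+0+1+2+3+4 = 10


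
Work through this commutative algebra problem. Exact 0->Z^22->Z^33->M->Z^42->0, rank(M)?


Alt sum=0:
(-1)^0*22 + (-1)^1*33 + (-1)^2*? + (-1)^3*42=0
rank(M)=53


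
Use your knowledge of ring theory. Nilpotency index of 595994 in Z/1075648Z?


595994^k mod 1075648:
k=1: 595994
k=2: 835940
k=3: 886312
k=4: 960400
k=5: 537824
k=6: 0
First zero at k = 6


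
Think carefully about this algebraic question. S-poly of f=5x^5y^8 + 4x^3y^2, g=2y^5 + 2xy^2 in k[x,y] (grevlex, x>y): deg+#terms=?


LT(f)=5x^5y^8, LT(g)=2y^5
lcm(LM)=x^5y^8
S(f,g) (scaled by 10 to clear denominators) = 2*f - 5x^5y^3*g = -10x^6y^5 + 8x^3y^2
2 terms, deg 11.
11+2=13


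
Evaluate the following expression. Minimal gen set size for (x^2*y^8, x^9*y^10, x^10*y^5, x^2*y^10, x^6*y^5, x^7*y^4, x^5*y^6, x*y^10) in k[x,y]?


Remove redundant (divisible by others).
x^10*y^5 redundant.
x^9*y^10 redundant.
x^2*y^10 redundant.
Min: x^7*y^4, x^6*y^5, x^5*y^6, x^2*y^8, x*y^10
Count=5


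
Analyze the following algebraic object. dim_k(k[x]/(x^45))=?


Basis: 1,x,...,x^44
dim=45


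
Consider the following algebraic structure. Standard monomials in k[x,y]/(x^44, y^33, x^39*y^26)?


k[x,y]/I, I = (x^44, y^33, x^39*y^26)
Rect: 44x33=1452. Corner: (44-39)x(33-26)=35.
dim = 1452-35 = 1417


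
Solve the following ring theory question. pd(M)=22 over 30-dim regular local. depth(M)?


pd+depth=depth(R)=30
depth=30-22=8


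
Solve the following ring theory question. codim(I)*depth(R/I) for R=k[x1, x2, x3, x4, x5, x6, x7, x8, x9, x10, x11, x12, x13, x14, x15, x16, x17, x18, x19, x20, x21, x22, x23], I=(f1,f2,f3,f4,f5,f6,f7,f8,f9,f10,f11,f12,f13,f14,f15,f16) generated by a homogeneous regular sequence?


codim=16, depth=dim(R/I)=23-16=7
Product=16*7=112


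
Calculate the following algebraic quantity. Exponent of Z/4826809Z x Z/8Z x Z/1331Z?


Exponent = lcm of the cyclic orders; pairwise coprime => product.
13^6*2^3*11^3=4826809*8*1331=51395862232


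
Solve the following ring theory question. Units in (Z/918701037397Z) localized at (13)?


Local ring = Z/62748517Z.
phi(62748517) = 13^6*(13-1) = 57921708


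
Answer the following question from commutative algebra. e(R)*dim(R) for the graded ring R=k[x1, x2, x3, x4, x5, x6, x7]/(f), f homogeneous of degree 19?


e(R)=deg(f)=19, dim(R)=7-1=6
e*dim=19*6=114


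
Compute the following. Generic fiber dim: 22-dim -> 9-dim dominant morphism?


dim(fiber)=dim(X)-dim(Y)=22-9=13


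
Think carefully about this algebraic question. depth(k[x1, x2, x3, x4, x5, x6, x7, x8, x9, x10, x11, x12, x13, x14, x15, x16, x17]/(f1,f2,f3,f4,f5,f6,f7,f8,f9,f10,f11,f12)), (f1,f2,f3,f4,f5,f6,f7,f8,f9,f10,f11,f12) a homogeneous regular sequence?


depth(R)=17
depth(R/I)=17-12=5


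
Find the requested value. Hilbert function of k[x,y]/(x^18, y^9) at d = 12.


k[x,y], I = (x^18, y^9), d = 12
Need i < 18 and d-i < 9.
Range: 4 <= i <= 12.
H(12) = 9


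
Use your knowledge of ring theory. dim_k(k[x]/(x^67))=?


Basis: 1,x,...,x^66
dim=67


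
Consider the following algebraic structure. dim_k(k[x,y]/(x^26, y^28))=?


Basis: x^i*y^j, i<26, j<28
26*28=728


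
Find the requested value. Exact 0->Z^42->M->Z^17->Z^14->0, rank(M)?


Alt sum=0:
(-1)^0*42 + (-1)^1*? + (-1)^2*17 + (-1)^3*14=0
rank(M)=45


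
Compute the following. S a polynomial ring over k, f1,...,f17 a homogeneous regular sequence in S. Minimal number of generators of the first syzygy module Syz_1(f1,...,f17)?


Regular sequence => Koszul complex is the minimal free resolution.
Syz_1 minimally generated by Koszul relations f_i*e_j - f_j*e_i (i<j): mu(Syz_1) = beta_2 = C(m,2) = m(m-1)/2
m=17
17*16/2 = 136


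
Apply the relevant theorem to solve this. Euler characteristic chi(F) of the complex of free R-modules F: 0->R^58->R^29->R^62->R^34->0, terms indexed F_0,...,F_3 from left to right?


chi = sum (-1)^i * rank:
(-1)^0*58=58
(-1)^1*29=-29
(-1)^2*62=62
(-1)^3*34=-34
chi=57


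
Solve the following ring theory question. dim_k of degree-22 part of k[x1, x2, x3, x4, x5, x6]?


C(d+n-1,n-1)=C(27,5)=80730


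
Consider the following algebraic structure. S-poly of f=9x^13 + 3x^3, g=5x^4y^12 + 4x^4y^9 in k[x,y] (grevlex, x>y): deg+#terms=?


LT(f)=9x^13, LT(g)=5x^4y^12
lcm(LM)=x^13y^12
S(f,g) (scaled by 45 to clear denominators) = 5y^12*f - 9x^9*g = -36x^13y^9 + 15x^3y^12
2 terms, deg 22.
22+2=24


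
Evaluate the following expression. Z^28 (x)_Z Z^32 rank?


rank(M(x)N) = rank(M)*rank(N)
28*32 = 896


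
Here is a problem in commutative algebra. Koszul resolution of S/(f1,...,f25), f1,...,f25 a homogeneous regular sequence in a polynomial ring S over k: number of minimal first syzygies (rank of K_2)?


Regular sequence => Koszul complex is the minimal free resolution.
Syz_1 minimally generated by Koszul relations f_i*e_j - f_j*e_i (i<j): mu(Syz_1) = beta_2 = C(m,2) = m(m-1)/2
m=25
25*24/2 = 300


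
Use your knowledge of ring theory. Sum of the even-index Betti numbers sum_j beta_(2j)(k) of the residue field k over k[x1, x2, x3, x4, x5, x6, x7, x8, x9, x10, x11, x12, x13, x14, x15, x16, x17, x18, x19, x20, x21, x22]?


Koszul resolution: beta_i(k)=C(n,i), n=22
sum_even C(22,i) = 2^(n-1) = 2^21 = 2097152


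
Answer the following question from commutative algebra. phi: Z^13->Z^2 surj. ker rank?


rank(ker) = 13-2 = 11


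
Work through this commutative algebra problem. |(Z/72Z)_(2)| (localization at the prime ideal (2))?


2-primary part: 72=2^3*9
Size=2^3=8


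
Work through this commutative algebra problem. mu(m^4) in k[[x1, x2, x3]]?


C(n+d-1,d)=C(6,4)=15


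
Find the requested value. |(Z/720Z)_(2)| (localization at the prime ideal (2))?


2-primary part: 720=2^4*45
Size=2^4=16


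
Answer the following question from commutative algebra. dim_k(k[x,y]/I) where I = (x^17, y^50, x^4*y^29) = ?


k[x,y]/I, I = (x^17, y^50, x^4*y^29)
Rect: 17x50=850. Corner: (17-4)x(50-29)=273.
dim = 850-273 = 577


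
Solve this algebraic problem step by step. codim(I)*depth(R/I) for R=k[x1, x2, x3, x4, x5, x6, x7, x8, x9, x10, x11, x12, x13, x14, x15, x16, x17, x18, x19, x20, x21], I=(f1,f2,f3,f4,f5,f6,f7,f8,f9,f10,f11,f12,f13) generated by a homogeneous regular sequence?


codim=13, depth=dim(R/I)=21-13=8
Product=13*8=104


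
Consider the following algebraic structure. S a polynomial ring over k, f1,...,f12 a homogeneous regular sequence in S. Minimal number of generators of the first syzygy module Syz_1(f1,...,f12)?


Regular sequence => Koszul complex is the minimal free resolution.
Syz_1 minimally generated by Koszul relations f_i*e_j - f_j*e_i (i<j): mu(Syz_1) = beta_2 = C(m,2) = m(m-1)/2
m=12
12*11/2 = 66


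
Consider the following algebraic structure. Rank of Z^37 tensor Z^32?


rank(M(x)N) = rank(M)*rank(N)
37*32 = 1184


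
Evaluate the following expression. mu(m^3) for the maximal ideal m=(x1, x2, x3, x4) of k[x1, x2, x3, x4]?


Graded Nakayama: mu(m^d) = dim_k (m^d/m^(d+1)) = #degree-3 monomials in 4 vars
C(n+d-1,d)=C(6,3)=20


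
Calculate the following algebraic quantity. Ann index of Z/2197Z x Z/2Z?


Exponent = lcm of the cyclic orders; pairwise coprime => product.
13^3*2^1=2197*2=4394


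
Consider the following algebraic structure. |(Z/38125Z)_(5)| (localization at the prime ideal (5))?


5-primary part: 38125=5^4*61
Size=5^4=625


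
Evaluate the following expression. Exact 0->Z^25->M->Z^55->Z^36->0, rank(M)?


Alt sum=0:
(-1)^0*25 + (-1)^1*? + (-1)^2*55 + (-1)^3*36=0
rank(M)=44


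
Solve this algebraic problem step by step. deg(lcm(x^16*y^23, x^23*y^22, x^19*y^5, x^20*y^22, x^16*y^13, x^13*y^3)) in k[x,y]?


lcm = componentwise max:
x: max(16,23,19,20,16,13)=23
y: max(23,22,5,22,13,3)=23
Total=23+23=46


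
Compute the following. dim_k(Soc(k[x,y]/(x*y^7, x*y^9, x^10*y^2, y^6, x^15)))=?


Socle = ann(m) = span of standard monomials u with x*u, y*u in I (staircase corners).
Redundant generators: x*y^9, x*y^7
Minimal generators: x^15, x^10*y^2, y^6
Corners: x^9y^5, x^14y
Socle dim=2


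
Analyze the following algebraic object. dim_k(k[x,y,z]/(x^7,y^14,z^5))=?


Basis: x^iy^jz^k, i<7,j<14,k<5
7*14*5=490


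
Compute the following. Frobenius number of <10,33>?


gcd(10,33)=1 => F=ab-a-b=10*33-10-33=330-43=287


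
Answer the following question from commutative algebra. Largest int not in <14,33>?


gcd(14,33)=1 => F=ab-a-b=14*33-14-33=462-47=415


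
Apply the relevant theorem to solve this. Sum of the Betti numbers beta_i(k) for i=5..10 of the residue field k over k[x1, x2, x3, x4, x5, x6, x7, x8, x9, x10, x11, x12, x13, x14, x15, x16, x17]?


Koszul resolution: beta_i(k)=C(n,i), n=17
C(17,5)=6188, C(17,6)=12376, C(17,7)=19448, C(17,8)=24310, C(17,9)=24310, C(17,10)=19448
Sum=106080


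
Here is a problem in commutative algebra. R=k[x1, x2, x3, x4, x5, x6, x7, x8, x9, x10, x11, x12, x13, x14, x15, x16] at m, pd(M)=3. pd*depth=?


pd+depth=16
depth=16-3=13
pd*depth=3*13=39


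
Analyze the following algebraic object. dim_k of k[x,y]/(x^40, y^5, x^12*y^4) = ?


k[x,y]/I, I = (x^40, y^5, x^12*y^4)
Rect: 40x5=200. Corner: (40-12)x(5-4)=28.
dim = 200-28 = 172


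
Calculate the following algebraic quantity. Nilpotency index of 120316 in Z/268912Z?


120316^k mod 268912:
k=1: 120316
k=2: 137984
k=3: 131712
k=4: 76832
k=5: 0
First zero at k = 5


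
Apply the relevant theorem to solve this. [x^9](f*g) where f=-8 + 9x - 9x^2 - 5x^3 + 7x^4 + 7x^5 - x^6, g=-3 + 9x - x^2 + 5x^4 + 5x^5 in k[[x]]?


[x^9] = sum a_i*b_j, i+j=9
  7*5=35
  7*5=35
Sum=70


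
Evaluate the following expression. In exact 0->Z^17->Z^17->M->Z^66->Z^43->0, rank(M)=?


Alt sum=0:
(-1)^0*17 + (-1)^1*17 + (-1)^2*? + (-1)^3*66 + (-1)^4*43=0
rank(M)=23


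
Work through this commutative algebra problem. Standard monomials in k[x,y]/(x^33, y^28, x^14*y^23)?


k[x,y]/I, I = (x^33, y^28, x^14*y^23)
Rect: 33x28=924. Corner: (33-14)x(28-23)=95.
dim = 924-95 = 829


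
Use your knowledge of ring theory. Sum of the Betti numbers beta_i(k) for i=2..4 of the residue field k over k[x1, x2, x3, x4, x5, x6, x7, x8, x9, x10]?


Koszul resolution: beta_i(k)=C(n,i), n=10
C(10,2)=45, C(10,3)=120, C(10,4)=210
Sum=375


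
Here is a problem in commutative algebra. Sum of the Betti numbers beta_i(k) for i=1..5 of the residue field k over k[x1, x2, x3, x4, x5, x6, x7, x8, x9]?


Koszul resolution: beta_i(k)=C(n,i), n=9
C(9,1)=9, C(9,2)=36, C(9,3)=84, C(9,4)=126, C(9,5)=126
Sum=381


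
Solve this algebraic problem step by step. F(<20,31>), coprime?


gcd(20,31)=1 => F=ab-a-b=20*31-20-31=620-51=569


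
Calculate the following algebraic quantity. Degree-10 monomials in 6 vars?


C(d+n-1,n-1)=C(15,5)=3003


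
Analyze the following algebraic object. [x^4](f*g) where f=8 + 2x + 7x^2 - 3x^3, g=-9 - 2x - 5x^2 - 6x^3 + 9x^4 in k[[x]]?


[x^4] = sum a_i*b_j, i+j=4
  8*9=72
  2*-6=-12
  7*-5=-35
  -3*-2=6
Sum=31


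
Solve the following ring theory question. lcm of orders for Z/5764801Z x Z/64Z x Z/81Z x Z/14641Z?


Exponent = lcm of the cyclic orders; pairwise coprime => product.
7^8*2^6*3^4*11^4=5764801*64*81*14641=437542308270144


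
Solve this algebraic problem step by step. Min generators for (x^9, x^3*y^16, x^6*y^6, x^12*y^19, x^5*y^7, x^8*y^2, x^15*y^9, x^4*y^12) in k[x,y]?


Remove redundant (divisible by others).
x^12*y^19 redundant.
x^15*y^9 redundant.
Min: x^9, x^8*y^2, x^6*y^6, x^5*y^7, x^4*y^12, x^3*y^16
Count=6


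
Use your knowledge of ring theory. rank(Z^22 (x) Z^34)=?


rank(M(x)N) = rank(M)*rank(N)
22*34 = 748


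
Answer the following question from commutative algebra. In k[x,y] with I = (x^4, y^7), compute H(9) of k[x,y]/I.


k[x,y], I = (x^4, y^7), d = 9
Need i < 4 and d-i < 7.
Range: 3 <= i <= 3.
H(9) = 1


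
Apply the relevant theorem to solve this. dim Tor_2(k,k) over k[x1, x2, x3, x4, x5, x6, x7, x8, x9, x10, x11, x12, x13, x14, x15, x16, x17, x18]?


Koszul: C(n,i)=C(18,2)=153


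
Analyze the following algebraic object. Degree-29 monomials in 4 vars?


C(d+n-1,n-1)=C(32,3)=4960


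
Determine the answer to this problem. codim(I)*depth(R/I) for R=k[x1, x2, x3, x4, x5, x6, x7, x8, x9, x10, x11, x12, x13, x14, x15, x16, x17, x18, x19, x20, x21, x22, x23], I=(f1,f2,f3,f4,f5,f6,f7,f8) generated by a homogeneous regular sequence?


codim=8, depth=dim(R/I)=23-8=15
Product=8*15=120
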